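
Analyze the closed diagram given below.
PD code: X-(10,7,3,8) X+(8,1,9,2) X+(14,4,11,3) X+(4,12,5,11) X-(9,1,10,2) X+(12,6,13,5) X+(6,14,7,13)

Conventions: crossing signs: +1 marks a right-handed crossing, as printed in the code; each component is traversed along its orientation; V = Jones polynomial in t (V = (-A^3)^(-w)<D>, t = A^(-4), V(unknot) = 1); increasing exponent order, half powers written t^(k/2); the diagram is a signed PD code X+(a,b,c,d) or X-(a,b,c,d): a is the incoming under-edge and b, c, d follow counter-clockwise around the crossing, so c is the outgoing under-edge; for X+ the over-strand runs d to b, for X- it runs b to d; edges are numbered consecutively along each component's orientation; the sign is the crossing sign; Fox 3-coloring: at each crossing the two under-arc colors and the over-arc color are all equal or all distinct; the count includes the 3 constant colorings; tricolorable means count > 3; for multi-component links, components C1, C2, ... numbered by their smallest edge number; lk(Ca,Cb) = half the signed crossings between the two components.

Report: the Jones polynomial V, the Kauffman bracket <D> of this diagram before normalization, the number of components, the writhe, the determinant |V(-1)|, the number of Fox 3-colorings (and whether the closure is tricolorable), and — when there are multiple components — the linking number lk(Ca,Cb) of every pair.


V(t) = t + t^2 + t^3 + t^6
bracket: -A^-15 - A^-3 - A - A^5, w = +3
3 components, writhe +3, over 7 crossings
lk(C1,C2) = 0
linking number lk(C1,C3) = 0
lk(C2,C3): +2
det 0, colorings 9 of 3^8 — tricolorable
observation: det 0 = |V(-1)|; divisible by 3, so tricolorable


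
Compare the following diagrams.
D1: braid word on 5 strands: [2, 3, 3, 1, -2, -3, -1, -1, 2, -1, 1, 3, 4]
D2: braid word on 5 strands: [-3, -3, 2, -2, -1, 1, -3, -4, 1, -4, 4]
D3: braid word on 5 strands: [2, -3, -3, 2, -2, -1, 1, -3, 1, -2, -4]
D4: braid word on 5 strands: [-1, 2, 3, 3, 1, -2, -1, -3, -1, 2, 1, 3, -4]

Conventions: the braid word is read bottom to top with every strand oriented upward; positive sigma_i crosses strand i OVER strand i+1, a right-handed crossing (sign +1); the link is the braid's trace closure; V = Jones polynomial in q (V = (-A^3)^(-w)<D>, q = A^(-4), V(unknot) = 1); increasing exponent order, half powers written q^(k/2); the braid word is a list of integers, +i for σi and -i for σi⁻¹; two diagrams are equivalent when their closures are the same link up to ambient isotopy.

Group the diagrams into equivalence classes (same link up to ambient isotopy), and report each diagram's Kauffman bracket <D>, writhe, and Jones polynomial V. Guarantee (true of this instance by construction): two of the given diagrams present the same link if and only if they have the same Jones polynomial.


grouping into links: {D1, D4} | {D2, D3}
V(D1) = -q^(-3/2) - 2q^(1/2) + q^(3/2) - q^(5/2) + q^(7/2)  (w +3, c 13, <D> = -A^-5 + A^-1 - A^3 + 2A^7 + A^15)
D2 (bracket A^-7 + A^-3 + A - A^9; 11 crossings at w = -3): V = q^(-9/2) - q^(-5/2) - q^(-3/2) - q^(-1/2)
V(D3) = q^(-9/2) - q^(-5/2) - q^(-3/2) - q^(-1/2)  [11 crossings, <D> = A^-7 + A^-3 + A - A^9, w = -3]
D4 (bracket -A^-11 + A^-7 - A^-3 + 2A + A^9; 13 crossings at w = +1): V = -q^(-3/2) - 2q^(1/2) + q^(3/2) - q^(5/2) + q^(7/2)
key observation: V(q) takes 2 values over 4 diagrams, fixing the grouping


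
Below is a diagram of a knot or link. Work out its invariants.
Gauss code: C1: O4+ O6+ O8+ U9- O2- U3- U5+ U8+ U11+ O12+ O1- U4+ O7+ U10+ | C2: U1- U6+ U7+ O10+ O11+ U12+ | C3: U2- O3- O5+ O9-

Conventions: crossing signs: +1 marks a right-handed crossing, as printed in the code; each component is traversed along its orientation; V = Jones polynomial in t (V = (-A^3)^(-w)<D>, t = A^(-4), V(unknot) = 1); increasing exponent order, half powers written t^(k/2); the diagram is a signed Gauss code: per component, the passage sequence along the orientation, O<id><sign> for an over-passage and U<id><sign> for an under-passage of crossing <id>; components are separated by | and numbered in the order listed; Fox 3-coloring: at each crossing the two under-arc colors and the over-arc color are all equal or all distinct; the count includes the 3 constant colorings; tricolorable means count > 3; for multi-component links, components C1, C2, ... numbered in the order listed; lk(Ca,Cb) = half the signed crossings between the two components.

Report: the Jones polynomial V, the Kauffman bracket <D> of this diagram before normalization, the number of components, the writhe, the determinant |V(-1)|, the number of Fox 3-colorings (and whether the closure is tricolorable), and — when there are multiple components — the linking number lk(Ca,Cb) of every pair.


V = t^-1 + 2t - t^2 + 2t^3 - t^4 + t^5
<D> = A^-8 - A^-4 + 2 - A^4 + 2A^8 + A^16 (w = +4)
3 components over 12 crossings, w = +4
lk(C1,C2): +2
lk(C1,C3) = -1
linking number lk(C2,C3) = 0
3 Fox colorings among 3^12, |V(-1)| = 8: not tricolorable
why: summing lk over 3 pairs gives +1


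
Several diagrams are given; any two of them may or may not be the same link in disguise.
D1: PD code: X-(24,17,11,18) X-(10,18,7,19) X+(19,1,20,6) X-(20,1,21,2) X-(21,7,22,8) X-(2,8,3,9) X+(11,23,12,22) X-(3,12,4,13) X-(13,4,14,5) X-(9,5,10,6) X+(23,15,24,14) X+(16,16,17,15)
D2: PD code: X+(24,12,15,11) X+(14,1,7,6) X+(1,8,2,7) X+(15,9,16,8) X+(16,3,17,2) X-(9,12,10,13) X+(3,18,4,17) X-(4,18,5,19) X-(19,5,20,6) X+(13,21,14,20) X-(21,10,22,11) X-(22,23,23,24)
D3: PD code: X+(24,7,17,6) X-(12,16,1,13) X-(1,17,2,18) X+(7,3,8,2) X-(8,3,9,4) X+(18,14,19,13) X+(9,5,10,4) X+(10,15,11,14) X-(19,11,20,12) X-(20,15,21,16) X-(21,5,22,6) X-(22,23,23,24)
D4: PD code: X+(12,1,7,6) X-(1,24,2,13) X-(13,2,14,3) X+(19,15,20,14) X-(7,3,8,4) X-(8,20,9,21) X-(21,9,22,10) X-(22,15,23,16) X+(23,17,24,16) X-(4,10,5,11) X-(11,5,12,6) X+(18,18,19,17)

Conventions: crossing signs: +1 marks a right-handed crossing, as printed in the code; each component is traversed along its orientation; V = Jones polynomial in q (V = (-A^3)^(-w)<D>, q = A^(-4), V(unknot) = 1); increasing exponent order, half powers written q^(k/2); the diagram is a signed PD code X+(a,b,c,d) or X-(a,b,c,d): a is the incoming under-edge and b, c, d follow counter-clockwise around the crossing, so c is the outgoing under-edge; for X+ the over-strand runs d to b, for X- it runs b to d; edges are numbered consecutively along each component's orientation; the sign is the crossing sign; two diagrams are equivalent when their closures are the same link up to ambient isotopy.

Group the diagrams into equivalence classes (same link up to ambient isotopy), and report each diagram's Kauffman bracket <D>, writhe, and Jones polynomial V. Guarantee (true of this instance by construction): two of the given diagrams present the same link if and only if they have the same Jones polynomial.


classes: {D1, D4} | {D2} | {D3}
V(D1) = 2q^-6 + q^-4 + q^-2  [12 crossings, <D> = A^-4 + A^4 + 2A^12, w = -4]
V(D2) = q + 2q^3 + q^5  (w +2, c 12, <D> = A^-14 + 2A^-6 + A^2)
D3 (bracket A^-6 + A^-2 + A^2 + A^6; 12 crossings at w = -2): V = q^-3 + q^-2 + q^-1 + 1
V(D4) = 2q^-6 + q^-4 + q^-2  (w -4, c 12, <D> = A^-4 + A^4 + 2A^12)
note: 3 classes among 4 diagrams; unequal V(q) rules out equality


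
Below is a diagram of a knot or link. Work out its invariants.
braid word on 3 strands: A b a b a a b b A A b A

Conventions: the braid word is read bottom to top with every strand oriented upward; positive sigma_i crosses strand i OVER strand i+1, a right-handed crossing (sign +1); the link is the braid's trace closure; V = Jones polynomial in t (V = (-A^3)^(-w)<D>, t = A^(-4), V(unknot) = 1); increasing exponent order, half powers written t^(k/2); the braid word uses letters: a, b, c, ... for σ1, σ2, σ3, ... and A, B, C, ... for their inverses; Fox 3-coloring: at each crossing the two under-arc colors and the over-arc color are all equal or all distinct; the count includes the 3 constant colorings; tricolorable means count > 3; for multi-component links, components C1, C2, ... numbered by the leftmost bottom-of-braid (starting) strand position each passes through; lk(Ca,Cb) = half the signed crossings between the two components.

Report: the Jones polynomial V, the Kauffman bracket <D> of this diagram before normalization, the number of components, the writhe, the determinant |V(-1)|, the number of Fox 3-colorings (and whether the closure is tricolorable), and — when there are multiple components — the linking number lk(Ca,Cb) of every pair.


V = -1 + 4t - 5t^2 + 7t^3 - 7t^4 + 6t^5 - 5t^6 + 3t^7 - t^8
<D> = -A^-20 + 3A^-16 - 5A^-12 + 6A^-8 - 7A^-4 + 7 - 5A^4 + 4A^8 - A^12 (w = +4)
1 component over 12 crossings, w = +4
9 Fox colorings among 3^12, |V(-1)| = 39: tricolorable
why: the span of V is 8, forcing >= 8 crossings in any diagram


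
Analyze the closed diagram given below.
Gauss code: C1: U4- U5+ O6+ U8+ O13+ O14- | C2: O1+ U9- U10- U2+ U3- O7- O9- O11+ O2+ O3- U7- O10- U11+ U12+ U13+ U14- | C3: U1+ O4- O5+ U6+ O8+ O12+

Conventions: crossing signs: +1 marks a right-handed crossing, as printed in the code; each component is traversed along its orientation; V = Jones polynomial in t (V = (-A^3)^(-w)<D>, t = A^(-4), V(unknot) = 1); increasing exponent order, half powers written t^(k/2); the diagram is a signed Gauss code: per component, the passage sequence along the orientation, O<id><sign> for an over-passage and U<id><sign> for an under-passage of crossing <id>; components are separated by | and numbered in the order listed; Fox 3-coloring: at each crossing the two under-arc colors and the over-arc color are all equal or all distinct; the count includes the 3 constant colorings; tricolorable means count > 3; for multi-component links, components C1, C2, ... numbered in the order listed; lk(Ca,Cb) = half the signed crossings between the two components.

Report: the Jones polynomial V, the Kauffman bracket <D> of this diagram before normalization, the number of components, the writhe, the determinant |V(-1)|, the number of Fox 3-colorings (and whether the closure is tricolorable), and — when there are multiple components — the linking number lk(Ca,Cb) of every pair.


V(t) = t + 2t^3 + t^5
bracket: A^-14 + 2A^-6 + A^2, w = +2
3 components, writhe +2, over 14 crossings
lk(C1,C2) = 0
linking number lk(C1,C3) = +1
lk(C2,C3): +1
det 4, colorings 3 of 3^14 — not tricolorable
observation: w = +2 shifts under R1 moves; the (-A^3)^(-2) factor cancels that in V


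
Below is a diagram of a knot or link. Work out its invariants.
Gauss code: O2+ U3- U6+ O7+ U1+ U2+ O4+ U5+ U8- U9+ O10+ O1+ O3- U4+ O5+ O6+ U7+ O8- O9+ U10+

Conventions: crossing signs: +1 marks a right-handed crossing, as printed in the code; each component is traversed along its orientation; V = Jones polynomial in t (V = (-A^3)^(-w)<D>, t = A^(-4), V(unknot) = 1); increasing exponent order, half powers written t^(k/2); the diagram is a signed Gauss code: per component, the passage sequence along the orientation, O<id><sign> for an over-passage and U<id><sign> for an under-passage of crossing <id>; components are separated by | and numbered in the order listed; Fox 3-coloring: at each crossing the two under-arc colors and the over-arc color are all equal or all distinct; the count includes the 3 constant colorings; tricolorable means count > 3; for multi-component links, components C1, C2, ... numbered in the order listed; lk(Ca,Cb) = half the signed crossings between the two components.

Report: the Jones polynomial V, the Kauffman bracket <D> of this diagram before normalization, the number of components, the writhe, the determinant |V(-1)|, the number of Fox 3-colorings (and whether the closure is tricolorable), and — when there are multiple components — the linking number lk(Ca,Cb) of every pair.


V(t) = t^2 + 2t^4 - 2t^5 + t^6 - 2t^7 + t^8
bracket: A^-14 - 2A^-10 + A^-6 - 2A^-2 + 2A^2 + A^10, w = +6
1 component, writhe +6, over 10 crossings
det 9, colorings 27 of 3^10 — tricolorable
observation: V spans 6 powers of t: at least 6 crossings in any diagram


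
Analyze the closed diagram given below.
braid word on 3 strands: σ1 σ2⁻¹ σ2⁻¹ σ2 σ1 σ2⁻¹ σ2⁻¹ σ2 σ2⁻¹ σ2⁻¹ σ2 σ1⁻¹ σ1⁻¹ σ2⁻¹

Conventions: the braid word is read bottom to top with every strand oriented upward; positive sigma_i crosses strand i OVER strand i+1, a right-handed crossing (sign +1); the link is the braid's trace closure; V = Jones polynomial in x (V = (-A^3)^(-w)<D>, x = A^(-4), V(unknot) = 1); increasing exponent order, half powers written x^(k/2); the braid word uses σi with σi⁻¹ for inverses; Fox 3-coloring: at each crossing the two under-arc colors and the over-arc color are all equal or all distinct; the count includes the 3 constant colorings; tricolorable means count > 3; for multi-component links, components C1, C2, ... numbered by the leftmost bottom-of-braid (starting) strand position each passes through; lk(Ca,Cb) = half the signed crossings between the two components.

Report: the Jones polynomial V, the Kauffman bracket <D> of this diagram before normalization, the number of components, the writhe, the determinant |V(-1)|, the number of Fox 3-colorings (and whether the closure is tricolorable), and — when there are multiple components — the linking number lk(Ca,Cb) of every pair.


V = x^-7 - 2x^-6 + 2x^-5 - 3x^-4 + 3x^-3 - 2x^-2 + 2x^-1
<D> = 2A^-8 - 2A^-4 + 3 - 3A^4 + 2A^8 - 2A^12 + A^16 (w = -4)
1 component over 14 crossings, w = -4
9 Fox colorings among 3^14, |V(-1)| = 15: tricolorable
why: V spans 6 powers of x: at least 6 crossings in any diagram


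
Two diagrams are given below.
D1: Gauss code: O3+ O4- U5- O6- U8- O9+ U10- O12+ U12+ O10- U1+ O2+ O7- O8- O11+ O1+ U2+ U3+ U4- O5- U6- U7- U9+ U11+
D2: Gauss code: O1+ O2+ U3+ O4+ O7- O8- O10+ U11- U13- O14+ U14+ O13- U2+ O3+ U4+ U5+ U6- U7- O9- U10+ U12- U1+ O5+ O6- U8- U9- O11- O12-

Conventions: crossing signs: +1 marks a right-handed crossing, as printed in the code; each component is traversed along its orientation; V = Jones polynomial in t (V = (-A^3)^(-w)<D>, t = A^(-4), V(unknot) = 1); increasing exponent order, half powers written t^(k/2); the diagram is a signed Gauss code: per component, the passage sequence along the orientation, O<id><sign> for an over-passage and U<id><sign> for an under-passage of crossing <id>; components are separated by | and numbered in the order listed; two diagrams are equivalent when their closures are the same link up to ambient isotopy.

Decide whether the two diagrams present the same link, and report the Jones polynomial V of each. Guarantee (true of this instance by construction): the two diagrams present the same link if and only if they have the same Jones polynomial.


equivalent: yes
D1 (bracket 1; 12 crossings at w = 0): V = 1
V(D2) = 1  [14 crossings, <D> = 1, w = 0]
observation: from 12 to 14 crossings by R-moves: one link, two diagrams


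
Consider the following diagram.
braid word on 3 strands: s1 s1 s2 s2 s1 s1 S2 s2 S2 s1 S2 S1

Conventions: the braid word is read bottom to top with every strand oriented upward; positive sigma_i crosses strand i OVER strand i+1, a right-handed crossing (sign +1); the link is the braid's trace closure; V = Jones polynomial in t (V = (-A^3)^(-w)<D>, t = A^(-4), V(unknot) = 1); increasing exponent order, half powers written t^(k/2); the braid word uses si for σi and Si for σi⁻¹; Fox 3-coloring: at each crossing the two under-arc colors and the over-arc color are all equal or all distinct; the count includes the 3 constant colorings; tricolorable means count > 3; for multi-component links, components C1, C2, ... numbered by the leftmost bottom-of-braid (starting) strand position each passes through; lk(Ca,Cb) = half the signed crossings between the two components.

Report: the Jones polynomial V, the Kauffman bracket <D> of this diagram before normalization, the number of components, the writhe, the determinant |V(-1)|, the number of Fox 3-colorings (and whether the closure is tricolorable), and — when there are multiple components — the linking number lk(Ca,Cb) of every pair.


Jones polynomial: V(t) = 2t - 2t^2 + 3t^3 - 3t^4 + 2t^5 - 2t^6 + t^7
<D> = A^-16 - 2A^-12 + 2A^-8 - 3A^-4 + 3 - 2A^4 + 2A^8; writhe +4
components 1, writhe +4 (12 crossings)
3-colorings: 9 of 3^12, det 15 — tricolorable
note: w = +4 (over 12 crossings) is diagram-only; (-A^3)^(-4) removes it from V


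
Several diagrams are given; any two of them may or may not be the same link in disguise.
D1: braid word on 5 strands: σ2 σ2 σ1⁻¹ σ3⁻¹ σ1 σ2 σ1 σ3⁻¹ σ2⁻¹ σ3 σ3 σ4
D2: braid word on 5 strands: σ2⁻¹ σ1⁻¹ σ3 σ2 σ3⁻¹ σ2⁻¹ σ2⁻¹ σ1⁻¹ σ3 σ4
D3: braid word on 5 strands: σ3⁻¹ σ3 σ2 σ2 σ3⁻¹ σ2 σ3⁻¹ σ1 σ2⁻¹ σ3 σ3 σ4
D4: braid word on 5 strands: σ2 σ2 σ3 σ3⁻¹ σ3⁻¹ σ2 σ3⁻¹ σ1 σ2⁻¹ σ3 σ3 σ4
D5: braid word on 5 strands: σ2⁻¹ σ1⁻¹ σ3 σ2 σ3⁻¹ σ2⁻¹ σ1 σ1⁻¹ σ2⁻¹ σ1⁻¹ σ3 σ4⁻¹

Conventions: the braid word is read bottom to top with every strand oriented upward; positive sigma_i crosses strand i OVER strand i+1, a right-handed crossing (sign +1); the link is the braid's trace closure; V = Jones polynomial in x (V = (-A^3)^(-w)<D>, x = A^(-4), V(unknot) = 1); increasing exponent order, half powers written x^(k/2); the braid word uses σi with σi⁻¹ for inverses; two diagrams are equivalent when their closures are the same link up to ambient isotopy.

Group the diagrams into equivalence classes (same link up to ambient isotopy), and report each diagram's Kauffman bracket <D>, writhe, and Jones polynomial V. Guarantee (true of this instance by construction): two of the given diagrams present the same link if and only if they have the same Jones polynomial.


equivalence classes: {D1, D3, D4} | {D2, D5}
D1 (bracket A^-8 - 2A^-4 + 2 - 2A^4 + 2A^8 - A^12 + A^16; 12 crossings at w = +4): V = x^-1 - 1 + 2x - 2x^2 + 2x^3 - 2x^4 + x^5
V(D2) = x^-5 - 2x^-4 + 2x^-3 - 2x^-2 + 2x^-1 - 1 + x  [10 crossings, <D> = A^-10 - A^-6 + 2A^-2 - 2A^2 + 2A^6 - 2A^10 + A^14, w = -2]
V(D3) = x^-1 - 1 + 2x - 2x^2 + 2x^3 - 2x^4 + x^5  [12 crossings, <D> = A^-8 - 2A^-4 + 2 - 2A^4 + 2A^8 - A^12 + A^16, w = +4]
V(D4) = x^-1 - 1 + 2x - 2x^2 + 2x^3 - 2x^4 + x^5  (w +4, c 12, <D> = A^-8 - 2A^-4 + 2 - 2A^4 + 2A^8 - A^12 + A^16)
D5 (bracket A^-16 - A^-12 + 2A^-8 - 2A^-4 + 2 - 2A^4 + A^8; 12 crossings at w = -4): V = x^-5 - 2x^-4 + 2x^-3 - 2x^-2 + 2x^-1 - 1 + x
key observation: V(x) takes 2 values over 5 diagrams, fixing the grouping


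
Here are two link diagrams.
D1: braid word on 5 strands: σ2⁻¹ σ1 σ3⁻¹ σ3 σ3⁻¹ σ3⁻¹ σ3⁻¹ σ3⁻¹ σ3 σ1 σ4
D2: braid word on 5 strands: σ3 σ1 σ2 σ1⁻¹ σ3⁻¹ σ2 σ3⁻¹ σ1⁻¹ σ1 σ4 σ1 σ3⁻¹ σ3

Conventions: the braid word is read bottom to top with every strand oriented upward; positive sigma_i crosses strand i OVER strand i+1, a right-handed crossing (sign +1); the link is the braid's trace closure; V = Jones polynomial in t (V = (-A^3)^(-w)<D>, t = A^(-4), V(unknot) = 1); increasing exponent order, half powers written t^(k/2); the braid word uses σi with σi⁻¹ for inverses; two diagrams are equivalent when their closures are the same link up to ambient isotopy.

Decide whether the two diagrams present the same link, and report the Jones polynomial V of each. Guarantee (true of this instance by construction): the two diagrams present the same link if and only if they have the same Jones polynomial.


equivalent: no
V(D1) = t^(-7/2) - t^(-5/2) + t^(-3/2) - 2t^(-1/2) - t^(3/2)  (w -1, c 11, <D> = A^-9 + 2A^-1 - A^3 + A^7 - A^11)
V(D2) = -t^(1/2) + t^(3/2) - t^(5/2) - t^(9/2)  [13 crossings, <D> = A^-9 + A^-1 - A^3 + A^7, w = +3]
key observation: 2 classes among 2 diagrams; unequal V(t) rules out equality


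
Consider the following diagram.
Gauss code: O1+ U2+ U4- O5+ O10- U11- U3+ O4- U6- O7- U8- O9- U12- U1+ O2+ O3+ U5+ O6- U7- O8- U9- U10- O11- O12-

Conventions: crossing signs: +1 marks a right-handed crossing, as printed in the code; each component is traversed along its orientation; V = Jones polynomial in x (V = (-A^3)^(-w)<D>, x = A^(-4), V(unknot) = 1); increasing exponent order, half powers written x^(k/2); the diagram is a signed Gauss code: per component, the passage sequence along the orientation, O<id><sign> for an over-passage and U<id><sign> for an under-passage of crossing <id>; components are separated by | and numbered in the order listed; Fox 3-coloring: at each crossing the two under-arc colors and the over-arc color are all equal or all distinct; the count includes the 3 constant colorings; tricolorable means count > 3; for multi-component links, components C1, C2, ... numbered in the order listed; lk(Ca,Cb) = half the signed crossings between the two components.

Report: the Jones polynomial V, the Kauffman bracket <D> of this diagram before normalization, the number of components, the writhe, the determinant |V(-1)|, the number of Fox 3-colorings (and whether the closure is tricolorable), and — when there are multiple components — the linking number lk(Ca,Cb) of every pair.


V = x^-8 - 2x^-7 + 3x^-6 - 4x^-5 + 3x^-4 - 3x^-3 + 3x^-2 - x^-1 + 1
<D> = A^-12 - A^-8 + 3A^-4 - 3 + 3A^4 - 4A^8 + 3A^12 - 2A^16 + A^20 (w = -4)
1 component over 12 crossings, w = -4
9 Fox colorings among 3^12, |V(-1)| = 21: tricolorable
why: V spans 8 powers of x: at least 8 crossings in any diagram


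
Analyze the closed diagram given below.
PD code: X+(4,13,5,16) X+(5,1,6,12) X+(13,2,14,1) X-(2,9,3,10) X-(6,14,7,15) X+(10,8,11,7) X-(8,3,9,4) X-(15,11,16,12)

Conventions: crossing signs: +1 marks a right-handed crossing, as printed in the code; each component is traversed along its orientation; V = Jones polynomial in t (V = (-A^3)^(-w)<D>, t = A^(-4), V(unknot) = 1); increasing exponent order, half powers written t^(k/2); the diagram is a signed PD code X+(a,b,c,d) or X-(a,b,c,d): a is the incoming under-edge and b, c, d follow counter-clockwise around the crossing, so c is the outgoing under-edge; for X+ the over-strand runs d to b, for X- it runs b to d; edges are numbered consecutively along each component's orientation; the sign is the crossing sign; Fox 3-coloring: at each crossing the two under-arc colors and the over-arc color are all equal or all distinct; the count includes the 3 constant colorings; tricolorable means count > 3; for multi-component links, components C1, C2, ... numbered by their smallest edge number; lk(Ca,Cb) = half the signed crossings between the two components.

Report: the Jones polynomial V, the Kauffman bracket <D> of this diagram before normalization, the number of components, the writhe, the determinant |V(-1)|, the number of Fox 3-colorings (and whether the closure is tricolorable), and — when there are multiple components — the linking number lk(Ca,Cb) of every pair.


Jones polynomial: V(t) = -t^(-5/2) - t^(5/2)
<D> = -A^-10 - A^10; writhe 0
components 2, writhe 0 (8 crossings)
linking number lk(C1,C2) = 0
3-colorings: 9 of 3^8, det 0 — tricolorable
note: the span of V is 5, within the link bound 8 + 2 - 1


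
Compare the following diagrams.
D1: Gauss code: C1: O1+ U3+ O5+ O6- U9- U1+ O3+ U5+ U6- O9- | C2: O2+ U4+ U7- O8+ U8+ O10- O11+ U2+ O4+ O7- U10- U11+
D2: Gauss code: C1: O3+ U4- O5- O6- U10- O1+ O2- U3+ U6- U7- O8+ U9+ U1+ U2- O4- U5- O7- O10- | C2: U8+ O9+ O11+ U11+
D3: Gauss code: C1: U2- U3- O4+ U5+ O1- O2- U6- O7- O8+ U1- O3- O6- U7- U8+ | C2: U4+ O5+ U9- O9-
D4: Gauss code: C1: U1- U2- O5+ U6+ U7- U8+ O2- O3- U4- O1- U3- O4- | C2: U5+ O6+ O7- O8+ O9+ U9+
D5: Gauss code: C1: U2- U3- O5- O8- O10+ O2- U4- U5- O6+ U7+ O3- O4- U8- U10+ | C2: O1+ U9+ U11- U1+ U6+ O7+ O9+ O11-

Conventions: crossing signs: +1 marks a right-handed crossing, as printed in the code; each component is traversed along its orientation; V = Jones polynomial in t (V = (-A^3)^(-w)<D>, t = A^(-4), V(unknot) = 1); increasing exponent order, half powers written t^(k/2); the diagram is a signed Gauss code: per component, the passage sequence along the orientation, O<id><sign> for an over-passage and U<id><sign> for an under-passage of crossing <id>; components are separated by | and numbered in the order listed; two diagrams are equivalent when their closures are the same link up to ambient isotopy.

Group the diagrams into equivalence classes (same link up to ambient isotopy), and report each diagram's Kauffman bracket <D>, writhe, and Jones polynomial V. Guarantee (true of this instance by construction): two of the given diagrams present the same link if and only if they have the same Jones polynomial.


grouping into links: {D1} | {D2, D3, D4, D5}
V(D1) = -t^(-1/2) - t^(1/2)  (w +3, c 11, <D> = A^7 + A^11)
V(D2) = t^(-7/2) - t^(-5/2) + t^(-3/2) - 2t^(-1/2) - t^(3/2)  (w -1, c 11, <D> = A^-9 + 2A^-1 - A^3 + A^7 - A^11)
V(D3) = t^(-7/2) - t^(-5/2) + t^(-3/2) - 2t^(-1/2) - t^(3/2)  (w -3, c 9, <D> = A^-15 + 2A^-7 - A^-3 + A - A^5)
V(D4) = t^(-7/2) - t^(-5/2) + t^(-3/2) - 2t^(-1/2) - t^(3/2)  [9 crossings, <D> = A^-9 + 2A^-1 - A^3 + A^7 - A^11, w = -1]
V(D5) = t^(-7/2) - t^(-5/2) + t^(-3/2) - 2t^(-1/2) - t^(3/2)  [11 crossings, <D> = A^-9 + 2A^-1 - A^3 + A^7 - A^11, w = -1]
key observation: comparing 5 Jones polynomials yields 2 groups


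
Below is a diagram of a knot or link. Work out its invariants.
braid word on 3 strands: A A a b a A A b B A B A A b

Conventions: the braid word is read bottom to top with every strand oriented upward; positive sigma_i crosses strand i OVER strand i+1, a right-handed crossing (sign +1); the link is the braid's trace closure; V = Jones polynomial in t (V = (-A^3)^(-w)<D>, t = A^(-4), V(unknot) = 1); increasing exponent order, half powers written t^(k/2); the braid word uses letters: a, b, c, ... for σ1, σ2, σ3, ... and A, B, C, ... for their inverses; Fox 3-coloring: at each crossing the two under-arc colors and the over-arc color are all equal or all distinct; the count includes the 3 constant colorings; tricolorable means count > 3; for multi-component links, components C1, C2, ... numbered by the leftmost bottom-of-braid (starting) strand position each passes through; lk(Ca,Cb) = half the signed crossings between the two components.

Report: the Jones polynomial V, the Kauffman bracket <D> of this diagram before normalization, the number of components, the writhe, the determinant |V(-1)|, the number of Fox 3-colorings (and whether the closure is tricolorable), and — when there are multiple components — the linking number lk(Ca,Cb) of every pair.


Jones polynomial: V(t) = -t^-6 + t^-5 - t^-4 + 2t^-3 - t^-2 + t^-1
<D> = A^-8 - A^-4 + 2 - A^4 + A^8 - A^12; writhe -4
components 1, writhe -4 (14 crossings)
3-colorings: 3 of 3^14, det 7 — not tricolorable
note: w = -4 (over 14 crossings) is diagram-only; (-A^3)^(4) removes it from V


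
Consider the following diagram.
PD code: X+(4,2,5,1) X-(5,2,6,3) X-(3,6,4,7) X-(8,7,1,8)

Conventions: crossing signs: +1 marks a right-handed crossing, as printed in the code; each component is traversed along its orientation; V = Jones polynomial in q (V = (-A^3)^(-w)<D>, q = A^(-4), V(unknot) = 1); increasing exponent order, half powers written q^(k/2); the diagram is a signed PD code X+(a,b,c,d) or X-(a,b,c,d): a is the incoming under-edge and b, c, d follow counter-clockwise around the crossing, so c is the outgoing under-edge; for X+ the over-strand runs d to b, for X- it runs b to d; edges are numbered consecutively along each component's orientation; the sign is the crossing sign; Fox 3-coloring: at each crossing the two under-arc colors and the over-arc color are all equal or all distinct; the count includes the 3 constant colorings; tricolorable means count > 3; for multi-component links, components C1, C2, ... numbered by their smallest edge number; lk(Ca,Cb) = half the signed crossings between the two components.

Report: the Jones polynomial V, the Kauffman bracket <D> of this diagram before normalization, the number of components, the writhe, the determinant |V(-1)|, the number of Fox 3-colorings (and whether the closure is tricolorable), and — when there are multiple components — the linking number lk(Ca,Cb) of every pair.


V(q) = 1
bracket: A^-6, w = -2
1 component, writhe -2, over 4 crossings
det 1, colorings 3 of 3^4 — not tricolorable
observation: |V(-1)| = 1: so not tricolorable, since 3 does not divide 1


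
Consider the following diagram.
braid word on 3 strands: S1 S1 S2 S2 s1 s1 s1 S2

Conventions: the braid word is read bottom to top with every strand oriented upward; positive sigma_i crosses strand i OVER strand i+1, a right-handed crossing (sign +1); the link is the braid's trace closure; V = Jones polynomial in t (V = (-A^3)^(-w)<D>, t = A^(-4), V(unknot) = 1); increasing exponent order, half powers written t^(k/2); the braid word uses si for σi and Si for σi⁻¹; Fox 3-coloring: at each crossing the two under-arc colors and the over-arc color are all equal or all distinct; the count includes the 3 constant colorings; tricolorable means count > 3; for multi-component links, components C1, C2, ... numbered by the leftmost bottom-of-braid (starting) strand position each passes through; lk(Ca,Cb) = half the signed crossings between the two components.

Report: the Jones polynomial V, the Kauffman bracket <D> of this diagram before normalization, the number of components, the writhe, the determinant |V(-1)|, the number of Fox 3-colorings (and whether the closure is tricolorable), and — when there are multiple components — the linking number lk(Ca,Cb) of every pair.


V = -t^-5 + t^-4 - t^-3 + 2t^-2 - t^-1 + 2 - t
<D> = -A^-10 + 2A^-6 - A^-2 + 2A^2 - A^6 + A^10 - A^14 (w = -2)
1 component over 8 crossings, w = -2
9 Fox colorings among 3^8, |V(-1)| = 9: tricolorable
why: |V(-1)| = 9: so tricolorable, since 3 divides 9


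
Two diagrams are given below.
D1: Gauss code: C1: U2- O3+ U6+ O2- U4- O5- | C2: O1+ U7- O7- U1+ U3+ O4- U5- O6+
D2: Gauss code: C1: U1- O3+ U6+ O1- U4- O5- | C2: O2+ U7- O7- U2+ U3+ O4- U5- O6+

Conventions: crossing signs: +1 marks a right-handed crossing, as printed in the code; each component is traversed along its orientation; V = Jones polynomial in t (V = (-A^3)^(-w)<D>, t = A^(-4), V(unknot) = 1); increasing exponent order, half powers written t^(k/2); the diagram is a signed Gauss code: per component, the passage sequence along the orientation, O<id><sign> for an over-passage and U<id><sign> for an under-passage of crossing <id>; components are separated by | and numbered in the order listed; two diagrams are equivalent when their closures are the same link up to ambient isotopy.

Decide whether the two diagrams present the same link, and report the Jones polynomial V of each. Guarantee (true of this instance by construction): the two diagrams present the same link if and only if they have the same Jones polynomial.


equivalent: yes
V(D1) = t^(-7/2) - 2t^(-5/2) + t^(-3/2) - 2t^(-1/2) + t^(1/2) - t^(3/2)  (w -1, c 7, <D> = A^-9 - A^-5 + 2A^-1 - A^3 + 2A^7 - A^11)
V(D2) = t^(-7/2) - 2t^(-5/2) + t^(-3/2) - 2t^(-1/2) + t^(1/2) - t^(3/2)  (w -1, c 7, <D> = A^-9 - A^-5 + 2A^-1 - A^3 + 2A^7 - A^11)
why: Reidemeister moves carry D1 (7 crossings) to D2 (7)


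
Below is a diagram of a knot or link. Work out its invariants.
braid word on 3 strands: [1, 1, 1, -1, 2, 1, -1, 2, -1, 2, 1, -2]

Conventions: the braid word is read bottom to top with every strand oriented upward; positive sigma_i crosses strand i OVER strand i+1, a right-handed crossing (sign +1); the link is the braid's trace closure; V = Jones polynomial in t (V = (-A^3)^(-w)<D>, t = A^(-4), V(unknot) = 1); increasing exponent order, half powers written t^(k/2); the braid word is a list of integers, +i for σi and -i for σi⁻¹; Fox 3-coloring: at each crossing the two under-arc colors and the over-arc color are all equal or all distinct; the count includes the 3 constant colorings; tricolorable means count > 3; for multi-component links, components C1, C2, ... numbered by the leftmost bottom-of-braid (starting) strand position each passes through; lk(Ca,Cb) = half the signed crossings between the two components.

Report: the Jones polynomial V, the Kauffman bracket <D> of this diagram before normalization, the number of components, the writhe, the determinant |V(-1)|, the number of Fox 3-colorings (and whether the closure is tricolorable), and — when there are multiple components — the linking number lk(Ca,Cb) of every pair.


V = 2t - 2t^2 + 3t^3 - 3t^4 + 2t^5 - 2t^6 + t^7
<D> = A^-16 - 2A^-12 + 2A^-8 - 3A^-4 + 3 - 2A^4 + 2A^8 (w = +4)
1 component over 12 crossings, w = +4
9 Fox colorings among 3^12, |V(-1)| = 15: tricolorable
why: the span of V is 6, forcing >= 6 crossings in any diagram


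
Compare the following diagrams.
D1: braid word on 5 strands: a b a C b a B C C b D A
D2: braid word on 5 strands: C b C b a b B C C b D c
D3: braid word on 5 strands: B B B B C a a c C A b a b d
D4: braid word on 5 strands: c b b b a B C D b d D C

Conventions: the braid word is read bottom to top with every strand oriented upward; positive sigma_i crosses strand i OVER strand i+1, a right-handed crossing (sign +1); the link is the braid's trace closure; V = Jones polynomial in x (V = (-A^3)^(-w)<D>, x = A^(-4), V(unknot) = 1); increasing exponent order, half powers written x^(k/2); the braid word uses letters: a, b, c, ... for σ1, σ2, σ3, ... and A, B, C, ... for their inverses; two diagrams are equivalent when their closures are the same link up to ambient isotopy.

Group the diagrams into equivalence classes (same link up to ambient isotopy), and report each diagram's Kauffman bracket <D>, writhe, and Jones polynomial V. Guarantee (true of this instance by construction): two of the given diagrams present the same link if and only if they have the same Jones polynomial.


equivalence classes: {D1, D2} | {D3} | {D4}
D1 (bracket -A^-12 + 2A^-8 - 2A^-4 + 3 - 2A^4 + 2A^8 - A^12; 12 crossings at w = 0): V = -x^-3 + 2x^-2 - 2x^-1 + 3 - 2x + 2x^2 - x^3
D2 (bracket -A^-12 + 2A^-8 - 2A^-4 + 3 - 2A^4 + 2A^8 - A^12; 12 crossings at w = 0): V = -x^-3 + 2x^-2 - 2x^-1 + 3 - 2x + 2x^2 - x^3
V(D3) = 1  (w 0, c 14, <D> = 1)
V(D4) = x + x^3 - x^4  [12 crossings, <D> = -A^-10 + A^-6 + A^2, w = +2]
key observation: 3 classes among 4 diagrams; unequal V(x) rules out equality


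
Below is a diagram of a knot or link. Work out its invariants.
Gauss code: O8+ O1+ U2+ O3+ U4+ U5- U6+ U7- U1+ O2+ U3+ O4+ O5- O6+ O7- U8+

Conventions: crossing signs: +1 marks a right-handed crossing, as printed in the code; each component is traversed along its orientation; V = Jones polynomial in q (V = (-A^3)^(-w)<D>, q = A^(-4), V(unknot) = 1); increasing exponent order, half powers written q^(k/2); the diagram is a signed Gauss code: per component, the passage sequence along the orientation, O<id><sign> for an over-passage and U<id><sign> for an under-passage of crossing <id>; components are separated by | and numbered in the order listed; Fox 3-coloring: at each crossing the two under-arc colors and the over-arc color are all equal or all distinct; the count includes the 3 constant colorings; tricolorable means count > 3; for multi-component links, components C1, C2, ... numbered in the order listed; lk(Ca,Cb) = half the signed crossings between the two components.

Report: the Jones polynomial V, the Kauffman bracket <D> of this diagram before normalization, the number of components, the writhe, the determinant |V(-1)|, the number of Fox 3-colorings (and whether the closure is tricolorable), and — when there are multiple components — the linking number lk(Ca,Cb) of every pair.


V(q) = q + q^3 - q^4
bracket: -A^-4 + 1 + A^8, w = +4
1 component, writhe +4, over 8 crossings
det 3, colorings 9 of 3^8 — tricolorable
observation: the span of V is 3, forcing >= 3 crossings in any diagram


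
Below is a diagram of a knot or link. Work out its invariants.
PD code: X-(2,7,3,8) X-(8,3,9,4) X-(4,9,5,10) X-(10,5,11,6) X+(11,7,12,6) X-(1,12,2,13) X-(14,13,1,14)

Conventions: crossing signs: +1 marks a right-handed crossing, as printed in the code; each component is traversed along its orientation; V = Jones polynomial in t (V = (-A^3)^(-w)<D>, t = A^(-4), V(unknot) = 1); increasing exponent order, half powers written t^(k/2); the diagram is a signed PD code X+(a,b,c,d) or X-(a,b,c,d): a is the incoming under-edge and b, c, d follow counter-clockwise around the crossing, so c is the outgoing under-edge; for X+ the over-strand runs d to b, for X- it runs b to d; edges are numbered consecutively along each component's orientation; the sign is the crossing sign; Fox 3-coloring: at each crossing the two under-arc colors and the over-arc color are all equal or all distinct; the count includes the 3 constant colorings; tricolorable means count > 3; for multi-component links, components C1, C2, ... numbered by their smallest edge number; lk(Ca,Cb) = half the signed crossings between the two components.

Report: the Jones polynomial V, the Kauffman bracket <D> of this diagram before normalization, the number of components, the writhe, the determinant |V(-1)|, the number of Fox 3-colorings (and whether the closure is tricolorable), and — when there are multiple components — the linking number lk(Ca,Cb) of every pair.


V(t) = -t^-4 + t^-3 + t^-1
bracket: -A^-11 - A^-3 + A, w = -5
1 component, writhe -5, over 7 crossings
det 3, colorings 9 of 3^7 — tricolorable
observation: det 3 = |V(-1)|; divisible by 3, so tricolorable


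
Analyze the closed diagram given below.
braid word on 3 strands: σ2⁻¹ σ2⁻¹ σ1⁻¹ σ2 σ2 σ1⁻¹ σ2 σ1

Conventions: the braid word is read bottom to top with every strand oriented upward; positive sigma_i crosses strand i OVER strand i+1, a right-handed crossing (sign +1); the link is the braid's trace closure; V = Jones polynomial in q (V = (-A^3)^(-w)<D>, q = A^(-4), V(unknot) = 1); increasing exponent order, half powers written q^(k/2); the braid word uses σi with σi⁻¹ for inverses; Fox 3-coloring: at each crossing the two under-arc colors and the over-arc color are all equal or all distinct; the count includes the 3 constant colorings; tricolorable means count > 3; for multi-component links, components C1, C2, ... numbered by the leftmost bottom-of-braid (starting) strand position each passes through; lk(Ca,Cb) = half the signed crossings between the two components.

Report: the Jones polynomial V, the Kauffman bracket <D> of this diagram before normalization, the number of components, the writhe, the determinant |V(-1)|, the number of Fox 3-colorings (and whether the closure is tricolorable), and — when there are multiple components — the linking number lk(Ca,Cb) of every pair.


V(q) = -q^-3 + q^-2 - q^-1 + 3 - q + q^2 - q^3
bracket: -A^-12 + A^-8 - A^-4 + 3 - A^4 + A^8 - A^12, w = 0
1 component, writhe 0, over 8 crossings
det 9, colorings 27 of 3^8 — tricolorable
observation: |V(-1)| = 9: so tricolorable, since 3 divides 9


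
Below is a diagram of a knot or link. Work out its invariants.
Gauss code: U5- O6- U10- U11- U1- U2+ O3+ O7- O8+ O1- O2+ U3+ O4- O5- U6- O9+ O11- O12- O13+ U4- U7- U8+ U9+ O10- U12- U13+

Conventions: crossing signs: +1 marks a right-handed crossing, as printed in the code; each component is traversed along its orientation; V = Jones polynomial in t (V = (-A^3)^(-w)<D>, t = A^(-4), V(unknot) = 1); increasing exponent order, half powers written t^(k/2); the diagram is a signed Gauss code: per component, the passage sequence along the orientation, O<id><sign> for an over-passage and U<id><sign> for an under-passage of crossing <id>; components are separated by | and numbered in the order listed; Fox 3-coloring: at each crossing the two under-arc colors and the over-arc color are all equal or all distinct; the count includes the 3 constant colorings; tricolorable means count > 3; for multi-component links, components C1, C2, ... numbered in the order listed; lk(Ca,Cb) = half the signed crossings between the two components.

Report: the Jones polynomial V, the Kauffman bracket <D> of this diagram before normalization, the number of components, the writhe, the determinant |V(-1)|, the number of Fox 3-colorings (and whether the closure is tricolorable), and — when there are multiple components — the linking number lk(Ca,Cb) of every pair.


Jones polynomial: V(t) = -t^-6 + t^-5 - t^-4 + 2t^-3 - t^-2 + t^-1
<D> = -A^-5 + A^-1 - 2A^3 + A^7 - A^11 + A^15; writhe -3
components 1, writhe -3 (13 crossings)
3-colorings: 3 of 3^13, det 7 — not tricolorable
note: the span of V is 5, forcing >= 5 crossings in any diagram
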